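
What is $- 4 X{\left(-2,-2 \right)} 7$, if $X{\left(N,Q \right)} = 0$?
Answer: $0$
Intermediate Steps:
$- 4 X{\left(-2,-2 \right)} 7 = \left(-4\right) 0 \cdot 7 = 0 \cdot 7 = 0$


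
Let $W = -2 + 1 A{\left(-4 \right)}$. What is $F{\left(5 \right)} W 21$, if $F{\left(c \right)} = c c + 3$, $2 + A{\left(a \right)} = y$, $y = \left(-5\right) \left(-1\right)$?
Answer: $588$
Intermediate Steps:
$y = 5$
$A{\left(a \right)} = 3$ ($A{\left(a \right)} = -2 + 5 = 3$)
$F{\left(c \right)} = 3 + c^{2}$ ($F{\left(c \right)} = c^{2} + 3 = 3 + c^{2}$)
$W = 1$ ($W = -2 + 1 \cdot 3 = -2 + 3 = 1$)
$F{\left(5 \right)} W 21 = \left(3 + 5^{2}\right) 1 \cdot 21 = \left(3 + 25\right) 1 \cdot 21 = 28 \cdot 1 \cdot 21 = 28 \cdot 21 = 588$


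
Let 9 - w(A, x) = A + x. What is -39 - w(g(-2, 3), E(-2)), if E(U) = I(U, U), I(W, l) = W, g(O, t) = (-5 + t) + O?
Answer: -54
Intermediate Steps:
g(O, t) = -5 + O + t
E(U) = U
w(A, x) = 9 - A - x (w(A, x) = 9 - (A + x) = 9 + (-A - x) = 9 - A - x)
-39 - w(g(-2, 3), E(-2)) = -39 - (9 - (-5 - 2 + 3) - 1*(-2)) = -39 - (9 - 1*(-4) + 2) = -39 - (9 + 4 + 2) = -39 - 1*15 = -39 - 15 = -54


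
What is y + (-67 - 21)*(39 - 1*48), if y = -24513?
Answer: -23721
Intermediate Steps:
y + (-67 - 21)*(39 - 1*48) = -24513 + (-67 - 21)*(39 - 1*48) = -24513 - 88*(39 - 48) = -24513 - 88*(-9) = -24513 + 792 = -23721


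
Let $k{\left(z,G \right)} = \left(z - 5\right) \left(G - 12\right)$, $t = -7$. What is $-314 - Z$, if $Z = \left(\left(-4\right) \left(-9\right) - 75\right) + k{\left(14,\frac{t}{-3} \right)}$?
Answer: $-188$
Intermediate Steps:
$k{\left(z,G \right)} = \left(-12 + G\right) \left(-5 + z\right)$ ($k{\left(z,G \right)} = \left(-5 + z\right) \left(-12 + G\right) = \left(-12 + G\right) \left(-5 + z\right)$)
$Z = -126$ ($Z = \left(\left(-4\right) \left(-9\right) - 75\right) + \left(60 - 168 - 5 \left(- \frac{7}{-3}\right) + - \frac{7}{-3} \cdot 14\right) = \left(36 - 75\right) + \left(60 - 168 - 5 \left(\left(-7\right) \left(- \frac{1}{3}\right)\right) + \left(-7\right) \left(- \frac{1}{3}\right) 14\right) = -39 + \left(60 - 168 - \frac{35}{3} + \frac{7}{3} \cdot 14\right) = -39 + \left(60 - 168 - \frac{35}{3} + \frac{98}{3}\right) = -39 - 87 = -126$)
$-314 - Z = -314 - -126 = -314 + 126 = -188$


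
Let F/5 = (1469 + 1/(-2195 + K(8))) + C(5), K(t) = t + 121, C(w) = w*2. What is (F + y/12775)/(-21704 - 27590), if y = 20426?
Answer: -27888497213/185860562300 ≈ -0.15005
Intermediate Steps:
C(w) = 2*w
K(t) = 121 + t
F = 15278065/2066 (F = 5*((1469 + 1/(-2195 + (121 + 8))) + 2*5) = 5*((1469 + 1/(-2195 + 129)) + 10) = 5*((1469 + 1/(-2066)) + 10) = 5*((1469 - 1/2066) + 10) = 5*(3034953/2066 + 10) = 5*(3055613/2066) = 15278065/2066 ≈ 7395.0)
(F + y/12775)/(-21704 - 27590) = (15278065/2066 + 20426/12775)/(-21704 - 27590) = (15278065/2066 + 20426*(1/12775))/(-49294) = (15278065/2066 + 2918/1825)*(-1/49294) = (27888497213/3770450)*(-1/49294) = -27888497213/185860562300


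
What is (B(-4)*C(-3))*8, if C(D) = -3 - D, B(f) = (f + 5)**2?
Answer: 0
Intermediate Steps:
B(f) = (5 + f)**2
(B(-4)*C(-3))*8 = ((5 - 4)**2*(-3 - 1*(-3)))*8 = (1**2*(-3 + 3))*8 = (1*0)*8 = 0*8 = 0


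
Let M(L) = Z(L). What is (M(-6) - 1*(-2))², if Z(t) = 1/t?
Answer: 121/36 ≈ 3.3611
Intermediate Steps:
M(L) = 1/L
(M(-6) - 1*(-2))² = (1/(-6) - 1*(-2))² = (-⅙ + 2)² = (11/6)² = 121/36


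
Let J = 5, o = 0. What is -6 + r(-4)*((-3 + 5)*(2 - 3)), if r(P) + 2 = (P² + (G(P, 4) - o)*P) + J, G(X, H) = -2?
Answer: -60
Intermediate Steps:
r(P) = 3 + P² - 2*P (r(P) = -2 + ((P² + (-2 - 1*0)*P) + 5) = -2 + ((P² + (-2 + 0)*P) + 5) = -2 + ((P² - 2*P) + 5) = -2 + (5 + P² - 2*P) = 3 + P² - 2*P)
-6 + r(-4)*((-3 + 5)*(2 - 3)) = -6 + (3 + (-4)² - 2*(-4))*((-3 + 5)*(2 - 3)) = -6 + (3 + 16 + 8)*(2*(-1)) = -6 + 27*(-2) = -6 - 54 = -60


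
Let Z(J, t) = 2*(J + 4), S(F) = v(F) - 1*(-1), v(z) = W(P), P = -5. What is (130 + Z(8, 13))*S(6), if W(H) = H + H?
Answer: -1386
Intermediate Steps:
W(H) = 2*H
v(z) = -10 (v(z) = 2*(-5) = -10)
S(F) = -9 (S(F) = -10 - 1*(-1) = -10 + 1 = -9)
Z(J, t) = 8 + 2*J (Z(J, t) = 2*(4 + J) = 8 + 2*J)
(130 + Z(8, 13))*S(6) = (130 + (8 + 2*8))*(-9) = (130 + (8 + 16))*(-9) = (130 + 24)*(-9) = 154*(-9) = -1386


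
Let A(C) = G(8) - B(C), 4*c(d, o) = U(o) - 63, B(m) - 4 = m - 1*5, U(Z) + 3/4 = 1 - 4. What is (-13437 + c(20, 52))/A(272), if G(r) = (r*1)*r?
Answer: 71753/1104 ≈ 64.994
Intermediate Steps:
G(r) = r² (G(r) = r*r = r²)
U(Z) = -15/4 (U(Z) = -¾ + (1 - 4) = -¾ - 3 = -15/4)
B(m) = -1 + m (B(m) = 4 + (m - 1*5) = 4 + (m - 5) = 4 + (-5 + m) = -1 + m)
c(d, o) = -267/16 (c(d, o) = (-15/4 - 63)/4 = (¼)*(-267/4) = -267/16)
A(C) = 65 - C (A(C) = 8² - (-1 + C) = 64 + (1 - C) = 65 - C)
(-13437 + c(20, 52))/A(272) = (-13437 - 267/16)/(65 - 1*272) = -215259/(16*(65 - 272)) = -215259/16/(-207) = -215259/16*(-1/207) = 71753/1104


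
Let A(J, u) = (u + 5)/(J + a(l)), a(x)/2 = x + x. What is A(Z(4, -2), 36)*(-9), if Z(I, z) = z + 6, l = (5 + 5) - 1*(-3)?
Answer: -369/56 ≈ -6.5893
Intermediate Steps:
l = 13 (l = 10 + 3 = 13)
Z(I, z) = 6 + z
a(x) = 4*x (a(x) = 2*(x + x) = 2*(2*x) = 4*x)
A(J, u) = (5 + u)/(52 + J) (A(J, u) = (u + 5)/(J + 4*13) = (5 + u)/(J + 52) = (5 + u)/(52 + J))
A(Z(4, -2), 36)*(-9) = ((5 + 36)/(52 + (6 - 2)))*(-9) = (41/(52 + 4))*(-9) = (41/56)*(-9) = -369/56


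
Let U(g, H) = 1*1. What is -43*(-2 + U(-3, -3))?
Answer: 43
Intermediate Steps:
U(g, H) = 1
-43*(-2 + U(-3, -3)) = -43*(-2 + 1) = -43*(-1) = 43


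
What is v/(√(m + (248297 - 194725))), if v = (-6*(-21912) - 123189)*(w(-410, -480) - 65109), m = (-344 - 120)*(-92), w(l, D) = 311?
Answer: -268360917*√24065/24065 ≈ -1.7299e+6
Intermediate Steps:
m = 42688 (m = -464*(-92) = 42688)
v = -536721834 (v = (-6*(-21912) - 123189)*(311 - 65109) = (131472 - 123189)*(-64798) = 8283*(-64798) = -536721834)
v/(√(m + (248297 - 194725))) = -536721834/√(42688 + (248297 - 194725)) = -536721834/√(42688 + 53572) = -536721834*√24065/48130 = -268360917*√24065/24065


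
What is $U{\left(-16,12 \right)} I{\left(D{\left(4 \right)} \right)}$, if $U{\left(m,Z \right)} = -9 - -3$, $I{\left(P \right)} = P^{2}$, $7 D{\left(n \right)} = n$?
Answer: $- \frac{96}{49} \approx -1.9592$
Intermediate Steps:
$D{\left(n \right)} = \frac{n}{7}$
$U{\left(m,Z \right)} = -6$ ($U{\left(m,Z \right)} = -9 + 3 = -6$)
$U{\left(-16,12 \right)} I{\left(D{\left(4 \right)} \right)} = - 6 \left(\frac{1}{7} \cdot 4\right)^{2} = - 6 \left(\frac{4}{7}\right)^{2} = \left(-6\right) \frac{16}{49} = - \frac{96}{49}$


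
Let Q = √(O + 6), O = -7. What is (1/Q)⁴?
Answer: 1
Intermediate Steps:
Q = I (Q = √(-7 + 6) = √(-1) = I ≈ 1.0*I)
(1/Q)⁴ = (1/I)⁴ = (-I)⁴ = 1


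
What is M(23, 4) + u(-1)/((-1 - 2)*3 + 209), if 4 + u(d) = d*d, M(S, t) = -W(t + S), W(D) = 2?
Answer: -403/200 ≈ -2.0150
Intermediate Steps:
M(S, t) = -2 (M(S, t) = -1*2 = -2)
u(d) = -4 + d² (u(d) = -4 + d*d = -4 + d²)
M(23, 4) + u(-1)/((-1 - 2)*3 + 209) = -2 + (-4 + (-1)²)/((-1 - 2)*3 + 209) = -2 + (-4 + 1)/(-3*3 + 209) = -2 - 3/(-9 + 209) = -2 - 3/200 = -403/200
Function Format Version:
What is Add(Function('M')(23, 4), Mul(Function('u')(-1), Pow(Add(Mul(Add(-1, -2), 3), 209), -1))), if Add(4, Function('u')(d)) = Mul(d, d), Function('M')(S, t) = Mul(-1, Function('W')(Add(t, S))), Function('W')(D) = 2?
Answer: Rational(-403, 200) ≈ -2.0150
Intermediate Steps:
Function('M')(S, t) = -2 (Function('M')(S, t) = Mul(-1, 2) = -2)
Function('u')(d) = Add(-4, Pow(d, 2)) (Function('u')(d) = Add(-4, Mul(d, d)) = Add(-4, Pow(d, 2)))
Add(Function('M')(23, 4), Mul(Function('u')(-1), Pow(Add(Mul(Add(-1, -2), 3), 209), -1))) = Add(-2, Mul(Add(-4, Pow(-1, 2)), Pow(Add(Mul(Add(-1, -2), 3), 209), -1))) = Add(-2, Mul(Add(-4, 1), Pow(Add(Mul(-3, 3), 209), -1))) = Add(-2, Mul(-3, Pow(Add(-9, 209), -1))) = Add(-2, Mul(-3, Pow(200, -1))) = Add(-2, Mul(-3, Rational(1, 200))) = Add(-2, Rational(-3, 200)) = Rational(-403, 200)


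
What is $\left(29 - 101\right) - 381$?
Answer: $-453$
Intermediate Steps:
$\left(29 - 101\right) - 381 = -72 - 381 = -453$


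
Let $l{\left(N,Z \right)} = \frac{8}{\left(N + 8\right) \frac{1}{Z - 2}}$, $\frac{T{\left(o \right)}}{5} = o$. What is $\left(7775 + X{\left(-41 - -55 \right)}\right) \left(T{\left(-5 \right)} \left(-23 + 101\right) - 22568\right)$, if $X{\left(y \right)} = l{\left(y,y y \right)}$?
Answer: $- \frac{2115927918}{11} \approx -1.9236 \cdot 10^{8}$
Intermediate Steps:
$T{\left(o \right)} = 5 o$
$l{\left(N,Z \right)} = \frac{8 \left(-2 + Z\right)}{8 + N}$ ($l{\left(N,Z \right)} = \frac{8}{\left(8 + N\right) \frac{1}{-2 + Z}} = \frac{8}{\frac{1}{-2 + Z} \left(8 + N\right)} = 8 \frac{-2 + Z}{8 + N} = \frac{8 \left(-2 + Z\right)}{8 + N}$)
$X{\left(y \right)} = \frac{8 \left(-2 + y^{2}\right)}{8 + y}$ ($X{\left(y \right)} = \frac{8 \left(-2 + y y\right)}{8 + y} = \frac{8 \left(-2 + y^{2}\right)}{8 + y}$)
$\left(7775 + X{\left(-41 - -55 \right)}\right) \left(T{\left(-5 \right)} \left(-23 + 101\right) - 22568\right) = \left(7775 + \frac{8 \left(-2 + \left(-41 - -55\right)^{2}\right)}{8 - -14}\right) \left(5 \left(-5\right) \left(-23 + 101\right) - 22568\right) = \left(7775 + \frac{8 \left(-2 + \left(-41 + 55\right)^{2}\right)}{8 + \left(-41 + 55\right)}\right) \left(\left(-25\right) 78 - 22568\right) = \left(7775 + \frac{8 \left(-2 + 14^{2}\right)}{8 + 14}\right) \left(-1950 - 22568\right) = \left(7775 + \frac{8 \left(-2 + 196\right)}{22}\right) \left(-24518\right) = \left(7775 + 8 \cdot \frac{1}{22} \cdot 194\right) \left(-24518\right) = \left(7775 + \frac{776}{11}\right) \left(-24518\right) = \frac{86301}{11} \left(-24518\right) = - \frac{2115927918}{11}$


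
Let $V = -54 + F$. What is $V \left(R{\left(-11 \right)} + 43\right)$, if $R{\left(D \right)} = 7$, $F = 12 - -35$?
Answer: $-350$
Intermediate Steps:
$F = 47$ ($F = 12 + 35 = 47$)
$V = -7$ ($V = -54 + 47 = -7$)
$V \left(R{\left(-11 \right)} + 43\right) = - 7 \left(7 + 43\right) = \left(-7\right) 50 = -350$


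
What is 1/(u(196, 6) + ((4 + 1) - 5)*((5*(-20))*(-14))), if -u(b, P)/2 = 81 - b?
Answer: 1/230 ≈ 0.0043478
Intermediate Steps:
u(b, P) = -162 + 2*b (u(b, P) = -2*(81 - b) = -162 + 2*b)
1/(u(196, 6) + ((4 + 1) - 5)*((5*(-20))*(-14))) = 1/((-162 + 2*196) + ((4 + 1) - 5)*((5*(-20))*(-14))) = 1/((-162 + 392) + (5 - 5)*(-100*(-14))) = 1/(230 + 0*1400) = 1/(230 + 0) = 1/230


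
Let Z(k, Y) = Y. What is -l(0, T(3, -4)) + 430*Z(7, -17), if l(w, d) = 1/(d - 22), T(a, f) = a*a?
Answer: -95029/13 ≈ -7309.9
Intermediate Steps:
T(a, f) = a²
l(w, d) = 1/(-22 + d)
-l(0, T(3, -4)) + 430*Z(7, -17) = -1/(-22 + 3²) + 430*(-17) = -1/(-22 + 9) - 7310 = -1/(-13) - 7310 = -1*(-1/13) - 7310 = 1/13 - 7310 = -95029/13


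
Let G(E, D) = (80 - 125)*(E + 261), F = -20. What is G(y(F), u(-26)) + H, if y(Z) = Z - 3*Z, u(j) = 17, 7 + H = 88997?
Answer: 75445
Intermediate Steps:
H = 88990 (H = -7 + 88997 = 88990)
y(Z) = -2*Z
G(E, D) = -11745 - 45*E (G(E, D) = -45*(261 + E) = -11745 - 45*E)
G(y(F), u(-26)) + H = (-11745 - (-90)*(-20)) + 88990 = (-11745 - 45*40) + 88990 = (-11745 - 1800) + 88990 = -13545 + 88990 = 75445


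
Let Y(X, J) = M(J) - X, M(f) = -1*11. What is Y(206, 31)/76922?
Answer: -217/76922 ≈ -0.0028210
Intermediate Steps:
M(f) = -11
Y(X, J) = -11 - X
Y(206, 31)/76922 = (-11 - 1*206)/76922 = (-11 - 206)*(1/76922) = -217*1/76922 = -217/76922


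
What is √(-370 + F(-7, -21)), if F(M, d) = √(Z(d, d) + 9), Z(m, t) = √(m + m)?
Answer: √(-370 + √(9 + I*√42)) ≈ 0.0267 + 19.153*I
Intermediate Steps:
Z(m, t) = √2*√m (Z(m, t) = √(2*m) = √2*√m)
F(M, d) = √(9 + √2*√d) (F(M, d) = √(√2*√d + 9) = √(9 + √2*√d))
√(-370 + F(-7, -21)) = √(-370 + √(9 + √2*√(-21))) = √(-370 + √(9 + √2*(I*√21))) = √(-370 + √(9 + I*√42))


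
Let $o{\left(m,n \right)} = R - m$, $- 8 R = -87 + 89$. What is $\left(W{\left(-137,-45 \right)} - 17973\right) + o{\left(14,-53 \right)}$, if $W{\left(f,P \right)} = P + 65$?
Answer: $- \frac{71869}{4} \approx -17967.0$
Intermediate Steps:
$W{\left(f,P \right)} = 65 + P$
$R = - \frac{1}{4}$ ($R = - \frac{-87 + 89}{8} = \left(- \frac{1}{8}\right) 2 = - \frac{1}{4} \approx -0.25$)
$o{\left(m,n \right)} = - \frac{1}{4} - m$
$\left(W{\left(-137,-45 \right)} - 17973\right) + o{\left(14,-53 \right)} = \left(\left(65 - 45\right) - 17973\right) - \frac{57}{4} = \left(20 - 17973\right) - \frac{57}{4} = -17953 - \frac{57}{4} = - \frac{71869}{4}$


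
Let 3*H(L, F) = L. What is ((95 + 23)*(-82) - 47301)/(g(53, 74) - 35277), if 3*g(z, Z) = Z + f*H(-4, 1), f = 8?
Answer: 512793/317303 ≈ 1.6161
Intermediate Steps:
H(L, F) = L/3
g(z, Z) = -32/9 + Z/3 (g(z, Z) = (Z + 8*((⅓)*(-4)))/3 = (Z + 8*(-4/3))/3 = (Z - 32/3)/3 = (-32/3 + Z)/3 = -32/9 + Z/3)
((95 + 23)*(-82) - 47301)/(g(53, 74) - 35277) = ((95 + 23)*(-82) - 47301)/((-32/9 + (⅓)*74) - 35277) = (118*(-82) - 47301)/((-32/9 + 74/3) - 35277) = (-9676 - 47301)/(190/9 - 35277) = -56977/(-317303/9) = -56977*(-9/317303) = 512793/317303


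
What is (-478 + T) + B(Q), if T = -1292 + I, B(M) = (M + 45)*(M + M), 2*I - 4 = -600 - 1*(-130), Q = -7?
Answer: -2535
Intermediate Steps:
I = -233 (I = 2 + (-600 - 1*(-130))/2 = 2 + (-600 + 130)/2 = 2 + (1/2)*(-470) = 2 - 235 = -233)
B(M) = 2*M*(45 + M) (B(M) = (45 + M)*(2*M) = 2*M*(45 + M))
T = -1525 (T = -1292 - 233 = -1525)
(-478 + T) + B(Q) = (-478 - 1525) + 2*(-7)*(45 - 7) = -2003 + 2*(-7)*38 = -2003 - 532 = -2535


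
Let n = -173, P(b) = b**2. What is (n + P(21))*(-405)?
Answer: -108540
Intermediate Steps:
(n + P(21))*(-405) = (-173 + 21**2)*(-405) = (-173 + 441)*(-405) = 268*(-405) = -108540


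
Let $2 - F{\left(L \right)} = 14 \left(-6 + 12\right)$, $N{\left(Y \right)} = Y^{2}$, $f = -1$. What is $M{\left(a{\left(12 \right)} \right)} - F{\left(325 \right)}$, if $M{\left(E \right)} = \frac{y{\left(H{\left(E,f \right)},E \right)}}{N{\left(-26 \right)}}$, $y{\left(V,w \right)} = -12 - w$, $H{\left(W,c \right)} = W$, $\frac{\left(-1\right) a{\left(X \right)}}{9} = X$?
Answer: $\frac{13882}{169} \approx 82.142$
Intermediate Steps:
$a{\left(X \right)} = - 9 X$
$M{\left(E \right)} = - \frac{3}{169} - \frac{E}{676}$ ($M{\left(E \right)} = \frac{-12 - E}{\left(-26\right)^{2}} = \frac{-12 - E}{676} = \left(-12 - E\right) \frac{1}{676} = - \frac{3}{169} - \frac{E}{676}$)
$F{\left(L \right)} = -82$ ($F{\left(L \right)} = 2 - 14 \left(-6 + 12\right) = 2 - 14 \cdot 6 = 2 - 84 = -82$)
$M{\left(a{\left(12 \right)} \right)} - F{\left(325 \right)} = \left(- \frac{3}{169} - \frac{\left(-9\right) 12}{676}\right) - -82 = \left(- \frac{3}{169} - - \frac{27}{169}\right) + 82 = \left(- \frac{3}{169} + \frac{27}{169}\right) + 82 = \frac{24}{169} + 82 = \frac{13882}{169}$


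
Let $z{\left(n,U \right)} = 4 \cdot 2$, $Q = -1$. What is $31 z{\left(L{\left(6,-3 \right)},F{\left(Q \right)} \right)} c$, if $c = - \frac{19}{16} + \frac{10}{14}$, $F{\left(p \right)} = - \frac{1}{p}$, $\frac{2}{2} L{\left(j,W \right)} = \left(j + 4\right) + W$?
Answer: $- \frac{1643}{14} \approx -117.36$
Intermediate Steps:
$L{\left(j,W \right)} = 4 + W + j$ ($L{\left(j,W \right)} = \left(j + 4\right) + W = \left(4 + j\right) + W = 4 + W + j$)
$z{\left(n,U \right)} = 8$
$c = - \frac{53}{112}$ ($c = \left(-19\right) \frac{1}{16} + 10 \cdot \frac{1}{14} = - \frac{19}{16} + \frac{5}{7} = - \frac{53}{112} \approx -0.47321$)
$31 z{\left(L{\left(6,-3 \right)},F{\left(Q \right)} \right)} c = 31 \cdot 8 \left(- \frac{53}{112}\right) = 248 \left(- \frac{53}{112}\right) = - \frac{1643}{14}$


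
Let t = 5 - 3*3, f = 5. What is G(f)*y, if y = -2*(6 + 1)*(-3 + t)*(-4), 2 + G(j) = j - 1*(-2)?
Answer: -1960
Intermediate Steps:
t = -4 (t = 5 - 9 = -4)
G(j) = j (G(j) = -2 + (j - 1*(-2)) = -2 + (j + 2) = -2 + (2 + j) = j)
y = -392 (y = -2*(6 + 1)*(-3 - 4)*(-4) = -14*(-7)*(-4) = -2*(-49)*(-4) = 98*(-4) = -392)
G(f)*y = 5*(-392) = -1960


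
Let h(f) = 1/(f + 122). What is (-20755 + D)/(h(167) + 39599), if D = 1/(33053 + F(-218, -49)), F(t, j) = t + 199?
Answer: -66048124447/126014931936 ≈ -0.52413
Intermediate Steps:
F(t, j) = 199 + t
D = 1/33034 (D = 1/(33053 + (199 - 218)) = 1/(33053 - 19) = 1/33034 ≈ 3.0272e-5)
h(f) = 1/(122 + f)
(-20755 + D)/(h(167) + 39599) = (-20755 + 1/33034)/(1/(122 + 167) + 39599) = -685620669/(33034*(1/289 + 39599)) = -685620669/(33034*11444112/289) = -685620669/33034*289/11444112 = -66048124447/126014931936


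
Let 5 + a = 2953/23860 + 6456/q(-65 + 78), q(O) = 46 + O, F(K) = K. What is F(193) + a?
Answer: 418869507/1407740 ≈ 297.55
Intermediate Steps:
a = 147175687/1407740 (a = -5 + (2953/23860 + 6456/(46 + (-65 + 78))) = -5 + (2953*(1/23860) + 6456/(46 + 13)) = -5 + (2953/23860 + 6456/59) = -5 + 154214387/1407740 = 147175687/1407740 ≈ 104.55)
F(193) + a = 193 + 147175687/1407740 = 418869507/1407740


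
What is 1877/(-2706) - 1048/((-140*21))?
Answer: -223541/662970 ≈ -0.33718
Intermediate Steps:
1877/(-2706) - 1048/((-140*21)) = 1877*(-1/2706) - 1048/(-2940) = -1877/2706 - 1048*(-1/2940) = -1877/2706 + 262/735 = -223541/662970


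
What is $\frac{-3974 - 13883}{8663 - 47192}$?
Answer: $\frac{17857}{38529} \approx 0.46347$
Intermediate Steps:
$\frac{-3974 - 13883}{8663 - 47192} = - \frac{17857}{-38529} = \left(-17857\right) \left(- \frac{1}{38529}\right) = \frac{17857}{38529}$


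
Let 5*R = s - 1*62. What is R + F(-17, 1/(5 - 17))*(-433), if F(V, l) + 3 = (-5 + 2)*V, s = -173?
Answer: -20831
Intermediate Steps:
F(V, l) = -3 - 3*V (F(V, l) = -3 + (-5 + 2)*V = -3 - 3*V)
R = -47 (R = (-173 - 1*62)/5 = (-173 - 62)/5 = (⅕)*(-235) = -47)
R + F(-17, 1/(5 - 17))*(-433) = -47 + (-3 - 3*(-17))*(-433) = -47 + (-3 + 51)*(-433) = -47 + 48*(-433) = -47 - 20784 = -20831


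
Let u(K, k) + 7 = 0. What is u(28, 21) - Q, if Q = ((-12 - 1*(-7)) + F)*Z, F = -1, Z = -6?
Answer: -43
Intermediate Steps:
u(K, k) = -7 (u(K, k) = -7 + 0 = -7)
Q = 36 (Q = ((-12 - 1*(-7)) - 1)*(-6) = ((-12 + 7) - 1)*(-6) = (-5 - 1)*(-6) = -6*(-6) = 36)
u(28, 21) - Q = -7 - 1*36 = -7 - 36 = -43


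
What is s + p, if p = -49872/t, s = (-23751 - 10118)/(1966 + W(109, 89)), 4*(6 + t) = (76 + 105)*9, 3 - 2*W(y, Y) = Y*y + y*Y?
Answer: -992253802/8274845 ≈ -119.91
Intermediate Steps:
W(y, Y) = 3/2 - Y*y (W(y, Y) = 3/2 - (Y*y + y*Y)/2 = 3/2 - (Y*y + Y*y)/2 = 3/2 - Y*y)
t = 1605/4 (t = -6 + ((76 + 105)*9)/4 = -6 + (181*9)/4 = -6 + (¼)*1629 = -6 + 1629/4 = 1605/4 ≈ 401.25)
s = 67738/15467 (s = (-23751 - 10118)/(1966 + (3/2 - 1*89*109)) = -33869/(1966 + (3/2 - 9701)) = -33869/(1966 - 19399/2) = -33869/(-15467/2) = -33869*(-2/15467) = 67738/15467 ≈ 4.3795)
p = -66496/535 (p = -49872/1605/4 = -49872*4/1605 = -66496/535 ≈ -124.29)
s + p = 67738/15467 - 66496/535 = -992253802/8274845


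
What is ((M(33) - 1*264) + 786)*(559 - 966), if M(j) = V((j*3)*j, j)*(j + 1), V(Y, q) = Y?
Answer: -45421200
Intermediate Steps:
M(j) = 3*j²*(1 + j) (M(j) = ((j*3)*j)*(j + 1) = ((3*j)*j)*(1 + j) = (3*j²)*(1 + j) = 3*j²*(1 + j))
((M(33) - 1*264) + 786)*(559 - 966) = ((3*33²*(1 + 33) - 1*264) + 786)*(559 - 966) = ((3*1089*34 - 264) + 786)*(-407) = ((111078 - 264) + 786)*(-407) = (110814 + 786)*(-407) = 111600*(-407) = -45421200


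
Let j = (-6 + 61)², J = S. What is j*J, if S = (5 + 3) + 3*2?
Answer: 42350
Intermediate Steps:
S = 14 (S = 8 + 6 = 14)
J = 14
j = 3025 (j = 55² = 3025)
j*J = 3025*14 = 42350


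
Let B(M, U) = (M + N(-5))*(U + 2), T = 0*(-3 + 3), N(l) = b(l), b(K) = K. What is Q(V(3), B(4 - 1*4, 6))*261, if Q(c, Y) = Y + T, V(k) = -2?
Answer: -10440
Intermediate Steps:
N(l) = l
T = 0 (T = 0*0 = 0)
B(M, U) = (-5 + M)*(2 + U) (B(M, U) = (M - 5)*(U + 2) = (-5 + M)*(2 + U))
Q(c, Y) = Y (Q(c, Y) = Y + 0 = Y)
Q(V(3), B(4 - 1*4, 6))*261 = (-10 - 5*6 + 2*(4 - 1*4) + (4 - 1*4)*6)*261 = (-10 - 30 + 2*(4 - 4) + (4 - 4)*6)*261 = (-10 - 30 + 2*0 + 0*6)*261 = (-10 - 30 + 0 + 0)*261 = -40*261 = -10440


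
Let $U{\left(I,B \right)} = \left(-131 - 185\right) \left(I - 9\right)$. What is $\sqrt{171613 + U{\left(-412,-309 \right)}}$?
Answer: $\sqrt{304649} \approx 551.95$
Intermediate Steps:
$U{\left(I,B \right)} = 2844 - 316 I$ ($U{\left(I,B \right)} = - 316 \left(-9 + I\right) = 2844 - 316 I$)
$\sqrt{171613 + U{\left(-412,-309 \right)}} = \sqrt{171613 + \left(2844 - -130192\right)} = \sqrt{171613 + \left(2844 + 130192\right)} = \sqrt{171613 + 133036} = \sqrt{304649}$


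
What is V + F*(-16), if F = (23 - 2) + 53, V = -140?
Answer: -1324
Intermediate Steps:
F = 74 (F = 21 + 53 = 74)
V + F*(-16) = -140 + 74*(-16) = -140 - 1184 = -1324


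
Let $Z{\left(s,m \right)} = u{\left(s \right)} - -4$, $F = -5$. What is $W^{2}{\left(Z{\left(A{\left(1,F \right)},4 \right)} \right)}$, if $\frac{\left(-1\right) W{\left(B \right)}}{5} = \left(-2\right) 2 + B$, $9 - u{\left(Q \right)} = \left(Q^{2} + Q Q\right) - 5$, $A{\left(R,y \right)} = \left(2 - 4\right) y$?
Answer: $864900$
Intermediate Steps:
$A{\left(R,y \right)} = - 2 y$
$u{\left(Q \right)} = 14 - 2 Q^{2}$ ($u{\left(Q \right)} = 9 - \left(\left(Q^{2} + Q Q\right) - 5\right) = 9 - \left(\left(Q^{2} + Q^{2}\right) - 5\right) = 9 - \left(2 Q^{2} - 5\right) = 9 - \left(-5 + 2 Q^{2}\right) = 14 - 2 Q^{2}$)
$Z{\left(s,m \right)} = 18 - 2 s^{2}$ ($Z{\left(s,m \right)} = \left(14 - 2 s^{2}\right) - -4 = \left(14 - 2 s^{2}\right) + 4 = 18 - 2 s^{2}$)
$W{\left(B \right)} = 20 - 5 B$ ($W{\left(B \right)} = - 5 \left(\left(-2\right) 2 + B\right) = - 5 \left(-4 + B\right) = 20 - 5 B$)
$W^{2}{\left(Z{\left(A{\left(1,F \right)},4 \right)} \right)} = \left(20 - 5 \left(18 - 2 \left(\left(-2\right) \left(-5\right)\right)^{2}\right)\right)^{2} = \left(20 - 5 \left(18 - 2 \cdot 10^{2}\right)\right)^{2} = \left(20 - 5 \left(18 - 200\right)\right)^{2} = \left(20 - -910\right)^{2} = \left(20 + 910\right)^{2} = 930^{2} = 864900$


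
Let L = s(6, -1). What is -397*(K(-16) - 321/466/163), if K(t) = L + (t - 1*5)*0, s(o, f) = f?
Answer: 30282763/75958 ≈ 398.68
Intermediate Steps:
L = -1
K(t) = -1 (K(t) = -1 + (t - 1*5)*0 = -1 + (t - 5)*0 = -1 + (-5 + t)*0 = -1 + 0 = -1)
-397*(K(-16) - 321/466/163) = -397*(-1 - 321/466/163) = -397*(-1 - 321*1/466*(1/163)) = -397*(-1 - 321/466*1/163) = -397*(-1 - 321/75958) = -397*(-76279/75958) = 30282763/75958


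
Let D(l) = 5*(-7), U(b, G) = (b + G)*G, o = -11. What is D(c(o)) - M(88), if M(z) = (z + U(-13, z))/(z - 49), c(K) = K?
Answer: -8053/39 ≈ -206.49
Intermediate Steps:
U(b, G) = G*(G + b) (U(b, G) = (G + b)*G = G*(G + b))
M(z) = (z + z*(-13 + z))/(-49 + z) (M(z) = (z + z*(z - 13))/(z - 49) = (z + z*(-13 + z))/(-49 + z))
D(l) = -35
D(c(o)) - M(88) = -35 - 88*(-12 + 88)/(-49 + 88) = -35 - 88*76/39 = -35 - 1*6688/39 = -35 - 6688/39 = -8053/39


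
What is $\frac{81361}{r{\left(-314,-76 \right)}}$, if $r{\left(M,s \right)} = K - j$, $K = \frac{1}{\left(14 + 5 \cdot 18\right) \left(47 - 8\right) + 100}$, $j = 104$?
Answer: $- \frac{338136316}{432223} \approx -782.32$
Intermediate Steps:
$K = \frac{1}{4156}$ ($K = \frac{1}{\left(14 + 90\right) 39 + 100} = \frac{1}{104 \cdot 39 + 100} = \frac{1}{4056 + 100} = \frac{1}{4156} \approx 0.00024062$)
$r{\left(M,s \right)} = - \frac{432223}{4156}$ ($r{\left(M,s \right)} = \frac{1}{4156} - 104 = - \frac{432223}{4156}$)
$\frac{81361}{r{\left(-314,-76 \right)}} = \frac{81361}{- \frac{432223}{4156}} = 81361 \left(- \frac{4156}{432223}\right) = - \frac{338136316}{432223}$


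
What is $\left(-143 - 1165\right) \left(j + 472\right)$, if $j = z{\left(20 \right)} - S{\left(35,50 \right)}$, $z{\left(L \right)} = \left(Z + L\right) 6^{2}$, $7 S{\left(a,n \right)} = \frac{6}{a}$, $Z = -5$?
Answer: $- \frac{324297672}{245} \approx -1.3237 \cdot 10^{6}$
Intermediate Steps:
$S{\left(a,n \right)} = \frac{6}{7 a}$ ($S{\left(a,n \right)} = \frac{6 \frac{1}{a}}{7} = \frac{6}{7 a}$)
$z{\left(L \right)} = -180 + 36 L$ ($z{\left(L \right)} = \left(-5 + L\right) 6^{2} = \left(-5 + L\right) 36 = -180 + 36 L$)
$j = \frac{132294}{245}$ ($j = \left(-180 + 36 \cdot 20\right) - \frac{6}{7 \cdot 35} = \left(-180 + 720\right) - \frac{6}{7} \cdot \frac{1}{35} = 540 - \frac{6}{245} = \frac{132294}{245} \approx 539.98$)
$\left(-143 - 1165\right) \left(j + 472\right) = \left(-143 - 1165\right) \left(\frac{132294}{245} + 472\right) = \left(-1308\right) \frac{247934}{245} = - \frac{324297672}{245}$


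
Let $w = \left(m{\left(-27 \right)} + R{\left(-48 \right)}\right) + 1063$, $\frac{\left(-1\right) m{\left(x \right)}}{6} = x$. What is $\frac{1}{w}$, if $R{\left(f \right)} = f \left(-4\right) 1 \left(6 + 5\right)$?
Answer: $\frac{1}{3337} \approx 0.00029967$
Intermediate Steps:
$m{\left(x \right)} = - 6 x$
$R{\left(f \right)} = - 44 f$ ($R{\left(f \right)} = - 4 f 1 \cdot 11 = - 4 f 11 = - 44 f$)
$w = 3337$ ($w = \left(\left(-6\right) \left(-27\right) - -2112\right) + 1063 = \left(162 + 2112\right) + 1063 = 2274 + 1063 = 3337$)
$\frac{1}{w} = \frac{1}{3337}$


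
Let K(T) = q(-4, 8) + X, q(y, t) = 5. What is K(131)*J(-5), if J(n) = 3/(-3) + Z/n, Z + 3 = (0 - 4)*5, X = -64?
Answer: -1062/5 ≈ -212.40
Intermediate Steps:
Z = -23 (Z = -3 + (0 - 4)*5 = -3 - 4*5 = -3 - 20 = -23)
J(n) = -1 - 23/n (J(n) = 3/(-3) - 23/n = 3*(-⅓) - 23/n = -1 - 23/n)
K(T) = -59 (K(T) = 5 - 64 = -59)
K(131)*J(-5) = -59*(-23 - 1*(-5))/(-5) = -(-59)*(-23 + 5)/5 = -(-59)*(-18)/5 = -59*18/5 = -1062/5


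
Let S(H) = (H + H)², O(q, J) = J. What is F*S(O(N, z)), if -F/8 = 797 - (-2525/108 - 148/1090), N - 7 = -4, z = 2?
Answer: -1545457184/14715 ≈ -1.0503e+5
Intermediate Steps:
N = 3 (N = 7 - 4 = 3)
S(H) = 4*H² (S(H) = (2*H)² = 4*H²)
F = -96591074/14715 (F = -8*(797 - (-2525/108 - 148/1090)) = -8*(797 - (-2525*1/108 - 148*1/1090)) = -8*(797 - (-2525/108 - 74/545)) = -8*(797 - 1*(-1384117/58860)) = -8*(797 + 1384117/58860) = -8*48295537/58860 = -96591074/14715 ≈ -6564.1)
F*S(O(N, z)) = -386364296*2²/14715 = -386364296*4/14715 = -96591074/14715*16 = -1545457184/14715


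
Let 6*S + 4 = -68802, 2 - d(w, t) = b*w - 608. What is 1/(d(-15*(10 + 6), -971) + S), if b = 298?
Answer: 3/181987 ≈ 1.6485e-5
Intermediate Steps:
d(w, t) = 610 - 298*w (d(w, t) = 2 - (298*w - 608) = 2 - (-608 + 298*w) = 2 + (608 - 298*w) = 610 - 298*w)
S = -34403/3 (S = -⅔ + (⅙)*(-68802) = -⅔ - 11467 = -34403/3 ≈ -11468.)
1/(d(-15*(10 + 6), -971) + S) = 1/((610 - (-4470)*(10 + 6)) - 34403/3) = 1/((610 - (-4470)*16) - 34403/3) = 1/((610 - 298*(-240)) - 34403/3) = 1/((610 + 71520) - 34403/3) = 1/(72130 - 34403/3) = 1/(181987/3) = 3/181987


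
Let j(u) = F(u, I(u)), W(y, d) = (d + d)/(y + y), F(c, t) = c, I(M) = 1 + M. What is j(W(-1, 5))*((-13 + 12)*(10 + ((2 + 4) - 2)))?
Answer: 70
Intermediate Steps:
W(y, d) = d/y (W(y, d) = (2*d)/((2*y)) = (2*d)*(1/(2*y)) = d/y)
j(u) = u
j(W(-1, 5))*((-13 + 12)*(10 + ((2 + 4) - 2))) = (5/(-1))*((-13 + 12)*(10 + ((2 + 4) - 2))) = (5*(-1))*(-(10 + (6 - 2))) = -(-5)*(10 + 4) = -(-5)*14 = -5*(-14) = 70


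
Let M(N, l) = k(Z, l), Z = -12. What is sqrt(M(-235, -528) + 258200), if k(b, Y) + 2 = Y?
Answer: 3*sqrt(28630) ≈ 507.61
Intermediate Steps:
k(b, Y) = -2 + Y
M(N, l) = -2 + l
sqrt(M(-235, -528) + 258200) = sqrt((-2 - 528) + 258200) = sqrt(-530 + 258200) = sqrt(257670) = 3*sqrt(28630)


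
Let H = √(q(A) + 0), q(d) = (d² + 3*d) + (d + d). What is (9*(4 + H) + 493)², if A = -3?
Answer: 279355 + 9522*I*√6 ≈ 2.7936e+5 + 23324.0*I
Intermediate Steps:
q(d) = d² + 5*d (q(d) = (d² + 3*d) + 2*d = d² + 5*d)
H = I*√6 (H = √(-3*(5 - 3) + 0) = √(-3*2 + 0) = √(-6 + 0) = √(-6) = I*√6 ≈ 2.4495*I)
(9*(4 + H) + 493)² = (9*(4 + I*√6) + 493)² = ((36 + 9*I*√6) + 493)² = (529 + 9*I*√6)²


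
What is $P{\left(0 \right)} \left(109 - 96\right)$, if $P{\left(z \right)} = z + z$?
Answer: $0$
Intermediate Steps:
$P{\left(z \right)} = 2 z$
$P{\left(0 \right)} \left(109 - 96\right) = 2 \cdot 0 \left(109 - 96\right) = 0 \cdot 13 = 0$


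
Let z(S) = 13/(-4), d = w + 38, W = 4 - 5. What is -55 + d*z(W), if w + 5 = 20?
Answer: -909/4 ≈ -227.25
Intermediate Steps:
w = 15 (w = -5 + 20 = 15)
W = -1
d = 53 (d = 15 + 38 = 53)
z(S) = -13/4 (z(S) = 13*(-¼) = -13/4)
-55 + d*z(W) = -55 + 53*(-13/4) = -55 - 689/4 = -909/4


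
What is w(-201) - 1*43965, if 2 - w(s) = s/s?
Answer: -43964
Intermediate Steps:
w(s) = 1 (w(s) = 2 - s/s = 2 - 1*1 = 2 - 1 = 1)
w(-201) - 1*43965 = 1 - 1*43965 = 1 - 43965 = -43964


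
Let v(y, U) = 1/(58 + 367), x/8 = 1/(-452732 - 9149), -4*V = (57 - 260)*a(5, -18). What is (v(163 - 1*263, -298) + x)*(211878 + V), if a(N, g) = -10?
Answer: 193818716421/392598850 ≈ 493.68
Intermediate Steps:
V = -1015/2 (V = -(57 - 260)*(-10)/4 = -(-203)*(-10)/4 = -¼*2030 = -1015/2 ≈ -507.50)
x = -8/461881 (x = 8/(-452732 - 9149) = 8/(-461881) = 8*(-1/461881) = -8/461881 ≈ -1.7320e-5)
v(y, U) = 1/425
(v(163 - 1*263, -298) + x)*(211878 + V) = (1/425 - 8/461881)*(211878 - 1015/2) = (458481/196299425)*(422741/2) = 193818716421/392598850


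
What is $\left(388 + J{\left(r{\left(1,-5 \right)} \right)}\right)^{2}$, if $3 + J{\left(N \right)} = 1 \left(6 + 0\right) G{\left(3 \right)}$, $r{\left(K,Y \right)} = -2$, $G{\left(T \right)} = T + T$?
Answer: $177241$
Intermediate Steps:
$G{\left(T \right)} = 2 T$
$J{\left(N \right)} = 33$ ($J{\left(N \right)} = -3 + 1 \left(6 + 0\right) 2 \cdot 3 = -3 + 1 \cdot 6 \cdot 6 = -3 + 6 \cdot 6 = -3 + 36 = 33$)
$\left(388 + J{\left(r{\left(1,-5 \right)} \right)}\right)^{2} = \left(388 + 33\right)^{2} = 421^{2} = 177241$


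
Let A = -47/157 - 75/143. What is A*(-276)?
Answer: 5104896/22451 ≈ 227.38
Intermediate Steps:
A = -18496/22451 (A = -47*1/157 - 75*1/143 = -47/157 - 75/143 = -18496/22451 ≈ -0.82384)
A*(-276) = -18496/22451*(-276) = 5104896/22451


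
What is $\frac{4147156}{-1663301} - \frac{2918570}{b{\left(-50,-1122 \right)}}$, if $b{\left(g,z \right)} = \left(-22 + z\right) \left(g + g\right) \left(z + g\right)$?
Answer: $- \frac{55118294518123}{22301007551680} \approx -2.4716$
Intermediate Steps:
$b{\left(g,z \right)} = 2 g \left(-22 + z\right) \left(g + z\right)$ ($b{\left(g,z \right)} = \left(-22 + z\right) 2 g \left(g + z\right) = 2 g \left(-22 + z\right) \left(g + z\right)$)
$\frac{4147156}{-1663301} - \frac{2918570}{b{\left(-50,-1122 \right)}} = \frac{4147156}{-1663301} - \frac{2918570}{2 \left(-50\right) \left(\left(-1122\right)^{2} - -1100 - -24684 - -56100\right)} = 4147156 \left(- \frac{1}{1663301}\right) - \frac{2918570}{2 \left(-50\right) \left(1258884 + 1100 + 24684 + 56100\right)} = - \frac{4147156}{1663301} - \frac{2918570}{2 \left(-50\right) 1340768} = - \frac{4147156}{1663301} - \frac{2918570}{-134076800} = - \frac{4147156}{1663301} - - \frac{291857}{13407680} = - \frac{4147156}{1663301} + \frac{291857}{13407680} = - \frac{55118294518123}{22301007551680}$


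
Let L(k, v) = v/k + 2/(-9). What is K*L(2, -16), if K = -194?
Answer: 14356/9 ≈ 1595.1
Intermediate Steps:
L(k, v) = -2/9 + v/k (L(k, v) = v/k + 2*(-⅑) = v/k - 2/9 = -2/9 + v/k)
K*L(2, -16) = -194*(-2/9 - 16/2) = -194*(-2/9 - 16*½) = -194*(-2/9 - 8) = -194*(-74/9) = 14356/9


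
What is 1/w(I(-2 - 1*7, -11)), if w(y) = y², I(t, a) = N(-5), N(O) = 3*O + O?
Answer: 1/400 ≈ 0.0025000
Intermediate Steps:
N(O) = 4*O
I(t, a) = -20 (I(t, a) = 4*(-5) = -20)
1/w(I(-2 - 1*7, -11)) = 1/((-20)²) = 1/400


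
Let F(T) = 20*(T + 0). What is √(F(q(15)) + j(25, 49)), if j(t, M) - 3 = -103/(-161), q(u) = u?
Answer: √7870646/161 ≈ 17.425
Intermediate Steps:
j(t, M) = 586/161 (j(t, M) = 3 - 103/(-161) = 3 - 103*(-1/161) = 3 + 103/161 = 586/161)
F(T) = 20*T
√(F(q(15)) + j(25, 49)) = √(20*15 + 586/161) = √(300 + 586/161) = √(48886/161) = √7870646/161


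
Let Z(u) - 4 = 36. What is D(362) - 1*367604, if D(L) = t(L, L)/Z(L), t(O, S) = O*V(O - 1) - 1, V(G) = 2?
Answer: -14703437/40 ≈ -3.6759e+5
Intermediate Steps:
t(O, S) = -1 + 2*O (t(O, S) = O*2 - 1 = 2*O - 1 = -1 + 2*O)
Z(u) = 40 (Z(u) = 4 + 36 = 40)
D(L) = -1/40 + L/20 (D(L) = (-1 + 2*L)/40 = (-1 + 2*L)*(1/40) = -1/40 + L/20)
D(362) - 1*367604 = (-1/40 + (1/20)*362) - 1*367604 = (-1/40 + 181/10) - 367604 = 723/40 - 367604 = -14703437/40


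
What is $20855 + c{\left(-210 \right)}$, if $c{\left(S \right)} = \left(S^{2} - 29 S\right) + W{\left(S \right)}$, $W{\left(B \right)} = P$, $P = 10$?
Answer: $71055$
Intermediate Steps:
$W{\left(B \right)} = 10$
$c{\left(S \right)} = 10 + S^{2} - 29 S$ ($c{\left(S \right)} = \left(S^{2} - 29 S\right) + 10 = 10 + S^{2} - 29 S$)
$20855 + c{\left(-210 \right)} = 20855 + \left(10 + \left(-210\right)^{2} - -6090\right) = 20855 + \left(10 + 44100 + 6090\right) = 20855 + 50200 = 71055$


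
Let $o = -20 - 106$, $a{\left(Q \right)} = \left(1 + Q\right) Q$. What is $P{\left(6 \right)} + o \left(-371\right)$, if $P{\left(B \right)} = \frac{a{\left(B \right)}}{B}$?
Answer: $46753$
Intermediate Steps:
$a{\left(Q \right)} = Q \left(1 + Q\right)$
$o = -126$
$P{\left(B \right)} = 1 + B$ ($P{\left(B \right)} = \frac{B \left(1 + B\right)}{B} = 1 + B$)
$P{\left(6 \right)} + o \left(-371\right) = \left(1 + 6\right) - -46746 = 7 + 46746 = 46753$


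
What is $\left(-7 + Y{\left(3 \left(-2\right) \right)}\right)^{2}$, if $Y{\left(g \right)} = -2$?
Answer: $81$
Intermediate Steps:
$\left(-7 + Y{\left(3 \left(-2\right) \right)}\right)^{2} = \left(-7 - 2\right)^{2} = \left(-9\right)^{2} = 81$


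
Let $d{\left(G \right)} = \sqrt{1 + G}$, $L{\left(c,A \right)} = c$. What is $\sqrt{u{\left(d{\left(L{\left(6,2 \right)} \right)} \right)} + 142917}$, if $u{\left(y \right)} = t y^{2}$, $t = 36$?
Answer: $\sqrt{143169} \approx 378.38$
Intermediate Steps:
$u{\left(y \right)} = 36 y^{2}$
$\sqrt{u{\left(d{\left(L{\left(6,2 \right)} \right)} \right)} + 142917} = \sqrt{36 \left(\sqrt{1 + 6}\right)^{2} + 142917} = \sqrt{36 \left(\sqrt{7}\right)^{2} + 142917} = \sqrt{36 \cdot 7 + 142917} = \sqrt{252 + 142917} = \sqrt{143169}$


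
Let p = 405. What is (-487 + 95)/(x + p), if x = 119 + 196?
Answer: -49/90 ≈ -0.54444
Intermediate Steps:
x = 315
(-487 + 95)/(x + p) = (-487 + 95)/(315 + 405) = -392/720 = -392*1/720 = -49/90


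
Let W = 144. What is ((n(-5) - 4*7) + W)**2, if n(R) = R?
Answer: 12321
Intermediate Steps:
((n(-5) - 4*7) + W)**2 = ((-5 - 4*7) + 144)**2 = ((-5 - 28) + 144)**2 = (-33 + 144)**2 = 111**2 = 12321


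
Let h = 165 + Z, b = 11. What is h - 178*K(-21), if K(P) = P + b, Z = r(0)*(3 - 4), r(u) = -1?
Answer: 1946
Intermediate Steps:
Z = 1 (Z = -(3 - 4) = -1*(-1) = 1)
h = 166 (h = 165 + 1 = 166)
K(P) = 11 + P (K(P) = P + 11 = 11 + P)
h - 178*K(-21) = 166 - 178*(11 - 21) = 166 - 178*(-10) = 166 + 1780 = 1946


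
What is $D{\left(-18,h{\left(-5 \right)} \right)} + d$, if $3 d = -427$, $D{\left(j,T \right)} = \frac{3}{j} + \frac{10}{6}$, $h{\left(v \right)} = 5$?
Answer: $- \frac{845}{6} \approx -140.83$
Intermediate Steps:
$D{\left(j,T \right)} = \frac{5}{3} + \frac{3}{j}$ ($D{\left(j,T \right)} = \frac{3}{j} + 10 \cdot \frac{1}{6} = \frac{3}{j} + \frac{5}{3} = \frac{5}{3} + \frac{3}{j}$)
$d = - \frac{427}{3}$ ($d = \frac{1}{3} \left(-427\right) = - \frac{427}{3} \approx -142.33$)
$D{\left(-18,h{\left(-5 \right)} \right)} + d = \left(\frac{5}{3} + \frac{3}{-18}\right) - \frac{427}{3} = \left(\frac{5}{3} + 3 \left(- \frac{1}{18}\right)\right) - \frac{427}{3} = \left(\frac{5}{3} - \frac{1}{6}\right) - \frac{427}{3} = \frac{3}{2} - \frac{427}{3} = - \frac{845}{6}$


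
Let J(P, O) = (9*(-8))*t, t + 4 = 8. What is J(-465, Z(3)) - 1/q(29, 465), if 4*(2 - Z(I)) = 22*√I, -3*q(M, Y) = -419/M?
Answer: -120759/419 ≈ -288.21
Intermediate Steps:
t = 4 (t = -4 + 8 = 4)
q(M, Y) = 419/(3*M) (q(M, Y) = -(-419)/(3*M) = 419/(3*M))
Z(I) = 2 - 11*√I/2
J(P, O) = -288 (J(P, O) = (9*(-8))*4 = -72*4 = -288)
J(-465, Z(3)) - 1/q(29, 465) = -288 - 1/((419/3)/29) = -288 - 1/((419/3)*(1/29)) = -288 - 1/419/87 = -288 - 1*87/419 = -288 - 87/419 = -120759/419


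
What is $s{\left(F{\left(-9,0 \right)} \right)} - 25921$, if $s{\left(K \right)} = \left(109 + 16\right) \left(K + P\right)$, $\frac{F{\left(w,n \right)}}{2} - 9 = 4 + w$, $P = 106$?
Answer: $-11671$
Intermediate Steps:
$F{\left(w,n \right)} = 26 + 2 w$ ($F{\left(w,n \right)} = 18 + 2 \left(4 + w\right) = 18 + \left(8 + 2 w\right) = 26 + 2 w$)
$s{\left(K \right)} = 13250 + 125 K$ ($s{\left(K \right)} = \left(109 + 16\right) \left(K + 106\right) = 125 \left(106 + K\right) = 13250 + 125 K$)
$s{\left(F{\left(-9,0 \right)} \right)} - 25921 = \left(13250 + 125 \left(26 + 2 \left(-9\right)\right)\right) - 25921 = \left(13250 + 125 \left(26 - 18\right)\right) - 25921 = \left(13250 + 125 \cdot 8\right) - 25921 = \left(13250 + 1000\right) - 25921 = 14250 - 25921 = -11671$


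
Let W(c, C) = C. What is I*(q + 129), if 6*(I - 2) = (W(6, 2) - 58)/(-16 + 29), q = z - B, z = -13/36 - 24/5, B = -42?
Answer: 149255/702 ≈ 212.61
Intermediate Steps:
z = -929/180 (z = -13*1/36 - 24*1/5 = -13/36 - 24/5 = -929/180 ≈ -5.1611)
q = 6631/180 (q = -929/180 - 1*(-42) = -929/180 + 42 = 6631/180 ≈ 36.839)
I = 50/39 (I = 2 + ((2 - 58)/(-16 + 29))/6 = 2 + (-56/13)/6 = 2 + (-56*1/13)/6 = 2 + (1/6)*(-56/13) = 2 - 28/39 = 50/39 ≈ 1.2821)
I*(q + 129) = 50*(6631/180 + 129)/39 = (50/39)*(29851/180) = 149255/702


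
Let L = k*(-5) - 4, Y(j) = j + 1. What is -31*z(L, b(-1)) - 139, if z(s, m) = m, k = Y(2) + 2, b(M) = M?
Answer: -108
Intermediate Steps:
Y(j) = 1 + j
k = 5 (k = (1 + 2) + 2 = 3 + 2 = 5)
L = -29 (L = 5*(-5) - 4 = -25 - 4 = -29)
-31*z(L, b(-1)) - 139 = -31*(-1) - 139 = 31 - 139 = -108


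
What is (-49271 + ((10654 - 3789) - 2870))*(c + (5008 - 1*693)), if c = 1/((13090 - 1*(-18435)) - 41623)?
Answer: -29890988134/153 ≈ -1.9537e+8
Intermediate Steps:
c = -1/10098 (c = 1/((13090 + 18435) - 41623) = 1/(31525 - 41623) = 1/(-10098) = -1/10098 ≈ -9.9030e-5)
(-49271 + ((10654 - 3789) - 2870))*(c + (5008 - 1*693)) = (-49271 + ((10654 - 3789) - 2870))*(-1/10098 + (5008 - 1*693)) = (-49271 + (6865 - 2870))*(-1/10098 + (5008 - 693)) = (-49271 + 3995)*(-1/10098 + 4315) = -45276*43572869/10098 = -29890988134/153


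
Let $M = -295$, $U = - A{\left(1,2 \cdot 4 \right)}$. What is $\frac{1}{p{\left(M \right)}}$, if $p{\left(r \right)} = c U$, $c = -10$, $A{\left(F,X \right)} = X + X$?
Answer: $\frac{1}{160} \approx 0.00625$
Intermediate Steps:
$A{\left(F,X \right)} = 2 X$
$U = -16$ ($U = - 2 \cdot 2 \cdot 4 = - 2 \cdot 8 = \left(-1\right) 16 = -16$)
$p{\left(r \right)} = 160$ ($p{\left(r \right)} = \left(-10\right) \left(-16\right) = 160$)
$\frac{1}{p{\left(M \right)}} = \frac{1}{160}$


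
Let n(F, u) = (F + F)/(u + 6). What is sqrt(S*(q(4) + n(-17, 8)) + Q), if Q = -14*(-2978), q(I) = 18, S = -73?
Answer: 3*sqrt(220801)/7 ≈ 201.38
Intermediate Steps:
n(F, u) = 2*F/(6 + u) (n(F, u) = (2*F)/(6 + u) = 2*F/(6 + u))
Q = 41692
sqrt(S*(q(4) + n(-17, 8)) + Q) = sqrt(-73*(18 + 2*(-17)/(6 + 8)) + 41692) = sqrt(-73*(18 + 2*(-17)/14) + 41692) = sqrt(-73*(18 + 2*(-17)*(1/14)) + 41692) = sqrt(-73*(18 - 17/7) + 41692) = sqrt(-73*109/7 + 41692) = sqrt(-7957/7 + 41692) = sqrt(283887/7) = 3*sqrt(220801)/7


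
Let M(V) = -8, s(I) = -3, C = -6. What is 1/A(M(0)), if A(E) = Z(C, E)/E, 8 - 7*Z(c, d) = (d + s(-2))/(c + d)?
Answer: -784/101 ≈ -7.7624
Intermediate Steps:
Z(c, d) = 8/7 - (-3 + d)/(7*(c + d)) (Z(c, d) = 8/7 - (d - 3)/(7*(c + d)) = 8/7 - (-3 + d)/(7*(c + d)))
A(E) = (-45/7 + E)/(E*(-6 + E)) (A(E) = ((3/7 + E + (8/7)*(-6))/(-6 + E))/E = ((3/7 + E - 48/7)/(-6 + E))/E = ((-45/7 + E)/(-6 + E))/E = (-45/7 + E)/(E*(-6 + E)))
1/A(M(0)) = 1/((-45/7 - 8)/((-8)*(-6 - 8))) = 1/(-1/8*(-101/7)/(-14)) = 1/(-1/8*(-1/14)*(-101/7)) = 1/(-101/784) = -784/101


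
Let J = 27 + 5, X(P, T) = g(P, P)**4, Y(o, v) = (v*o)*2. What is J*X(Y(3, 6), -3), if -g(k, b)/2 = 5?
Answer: 320000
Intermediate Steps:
g(k, b) = -10 (g(k, b) = -2*5 = -10)
Y(o, v) = 2*o*v (Y(o, v) = (o*v)*2 = 2*o*v)
X(P, T) = 10000 (X(P, T) = (-10)**4 = 10000)
J = 32
J*X(Y(3, 6), -3) = 32*10000 = 320000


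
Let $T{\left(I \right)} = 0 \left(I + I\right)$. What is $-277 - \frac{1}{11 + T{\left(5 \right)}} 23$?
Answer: $- \frac{3070}{11} \approx -279.09$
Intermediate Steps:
$T{\left(I \right)} = 0$ ($T{\left(I \right)} = 0 \cdot 2 I = 0$)
$-277 - \frac{1}{11 + T{\left(5 \right)}} 23 = -277 - \frac{1}{11 + 0} \cdot 23 = -277 - \frac{1}{11} \cdot 23 = -277 - \frac{23}{11} = - \frac{3070}{11}$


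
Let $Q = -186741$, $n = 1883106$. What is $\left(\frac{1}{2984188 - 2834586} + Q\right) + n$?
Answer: $\frac{253779596731}{149602} \approx 1.6964 \cdot 10^{6}$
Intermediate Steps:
$\left(\frac{1}{2984188 - 2834586} + Q\right) + n = \left(\frac{1}{2984188 - 2834586} - 186741\right) + 1883106 = \left(\frac{1}{149602} - 186741\right) + 1883106 = - \frac{27936827081}{149602} + 1883106 = \frac{253779596731}{149602}$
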